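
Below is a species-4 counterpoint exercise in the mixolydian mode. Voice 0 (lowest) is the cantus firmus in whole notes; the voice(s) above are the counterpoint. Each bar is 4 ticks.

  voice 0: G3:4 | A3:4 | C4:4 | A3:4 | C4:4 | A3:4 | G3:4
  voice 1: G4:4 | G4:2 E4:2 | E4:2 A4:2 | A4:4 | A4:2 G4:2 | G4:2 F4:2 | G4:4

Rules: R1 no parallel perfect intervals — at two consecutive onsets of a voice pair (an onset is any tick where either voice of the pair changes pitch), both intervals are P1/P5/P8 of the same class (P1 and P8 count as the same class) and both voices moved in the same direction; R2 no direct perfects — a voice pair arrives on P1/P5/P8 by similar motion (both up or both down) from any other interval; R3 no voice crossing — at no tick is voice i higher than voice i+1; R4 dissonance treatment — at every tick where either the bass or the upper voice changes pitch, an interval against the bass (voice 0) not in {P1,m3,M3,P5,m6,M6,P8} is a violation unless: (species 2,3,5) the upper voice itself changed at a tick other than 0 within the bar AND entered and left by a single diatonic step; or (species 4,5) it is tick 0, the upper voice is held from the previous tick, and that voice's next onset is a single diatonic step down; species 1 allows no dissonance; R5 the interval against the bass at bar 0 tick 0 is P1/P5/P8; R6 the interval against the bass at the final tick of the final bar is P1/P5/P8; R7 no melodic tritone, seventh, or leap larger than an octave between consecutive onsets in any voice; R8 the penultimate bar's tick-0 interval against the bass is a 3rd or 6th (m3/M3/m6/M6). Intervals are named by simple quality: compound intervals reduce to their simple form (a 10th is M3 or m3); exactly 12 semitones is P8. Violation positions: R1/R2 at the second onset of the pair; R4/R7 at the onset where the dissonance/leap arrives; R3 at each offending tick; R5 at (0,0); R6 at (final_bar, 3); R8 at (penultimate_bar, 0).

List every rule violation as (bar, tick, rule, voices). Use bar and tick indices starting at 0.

(1, 0, R4, (0, 1))
(5, 0, R8, (0, 1))

bar 0: v0=G3 v1=G4 downbeat P8
bar 1: v0=A3 v1=G4 downbeat m7
bar 2: v0=C4 v1=E4 downbeat M3
bar 3: v0=A3 v1=A4 downbeat P8
bar 4: v0=C4 v1=A4 downbeat M6
bar 5: v0=A3 v1=G4 downbeat m7
bar 6: v0=G3 v1=G4 downbeat P8
  -> R4 @ bar 1 tick 0 v(0, 1): A3/G4 m7 untreated
  -> R8 @ bar 5 tick 0 v(0, 1): penult m7 not 3rd/6th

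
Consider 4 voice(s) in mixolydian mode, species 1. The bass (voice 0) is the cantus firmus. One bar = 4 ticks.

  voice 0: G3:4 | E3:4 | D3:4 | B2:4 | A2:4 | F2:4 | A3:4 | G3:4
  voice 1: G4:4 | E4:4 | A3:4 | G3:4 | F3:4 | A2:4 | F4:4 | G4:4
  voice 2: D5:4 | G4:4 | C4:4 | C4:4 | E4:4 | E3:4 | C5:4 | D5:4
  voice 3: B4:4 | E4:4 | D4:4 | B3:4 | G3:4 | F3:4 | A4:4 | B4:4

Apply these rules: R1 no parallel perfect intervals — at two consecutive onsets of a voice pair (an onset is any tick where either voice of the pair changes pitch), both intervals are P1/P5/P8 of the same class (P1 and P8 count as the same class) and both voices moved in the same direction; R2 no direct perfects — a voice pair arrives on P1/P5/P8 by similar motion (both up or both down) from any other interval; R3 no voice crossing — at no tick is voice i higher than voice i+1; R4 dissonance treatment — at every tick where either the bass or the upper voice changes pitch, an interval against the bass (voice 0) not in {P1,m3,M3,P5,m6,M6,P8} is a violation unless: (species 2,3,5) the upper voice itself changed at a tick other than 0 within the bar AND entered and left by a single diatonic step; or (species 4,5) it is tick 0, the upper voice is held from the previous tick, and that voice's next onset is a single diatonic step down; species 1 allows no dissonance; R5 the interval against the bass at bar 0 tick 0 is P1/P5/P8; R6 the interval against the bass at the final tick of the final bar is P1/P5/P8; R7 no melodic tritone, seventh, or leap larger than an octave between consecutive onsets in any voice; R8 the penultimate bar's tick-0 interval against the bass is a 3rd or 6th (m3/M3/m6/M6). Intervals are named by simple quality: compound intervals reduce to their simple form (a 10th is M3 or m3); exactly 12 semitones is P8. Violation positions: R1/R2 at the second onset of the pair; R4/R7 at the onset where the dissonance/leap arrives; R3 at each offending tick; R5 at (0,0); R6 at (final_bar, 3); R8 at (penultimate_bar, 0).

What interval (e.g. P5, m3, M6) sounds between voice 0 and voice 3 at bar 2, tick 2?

voice 0=D3 voice 3=D4 -> P8

P8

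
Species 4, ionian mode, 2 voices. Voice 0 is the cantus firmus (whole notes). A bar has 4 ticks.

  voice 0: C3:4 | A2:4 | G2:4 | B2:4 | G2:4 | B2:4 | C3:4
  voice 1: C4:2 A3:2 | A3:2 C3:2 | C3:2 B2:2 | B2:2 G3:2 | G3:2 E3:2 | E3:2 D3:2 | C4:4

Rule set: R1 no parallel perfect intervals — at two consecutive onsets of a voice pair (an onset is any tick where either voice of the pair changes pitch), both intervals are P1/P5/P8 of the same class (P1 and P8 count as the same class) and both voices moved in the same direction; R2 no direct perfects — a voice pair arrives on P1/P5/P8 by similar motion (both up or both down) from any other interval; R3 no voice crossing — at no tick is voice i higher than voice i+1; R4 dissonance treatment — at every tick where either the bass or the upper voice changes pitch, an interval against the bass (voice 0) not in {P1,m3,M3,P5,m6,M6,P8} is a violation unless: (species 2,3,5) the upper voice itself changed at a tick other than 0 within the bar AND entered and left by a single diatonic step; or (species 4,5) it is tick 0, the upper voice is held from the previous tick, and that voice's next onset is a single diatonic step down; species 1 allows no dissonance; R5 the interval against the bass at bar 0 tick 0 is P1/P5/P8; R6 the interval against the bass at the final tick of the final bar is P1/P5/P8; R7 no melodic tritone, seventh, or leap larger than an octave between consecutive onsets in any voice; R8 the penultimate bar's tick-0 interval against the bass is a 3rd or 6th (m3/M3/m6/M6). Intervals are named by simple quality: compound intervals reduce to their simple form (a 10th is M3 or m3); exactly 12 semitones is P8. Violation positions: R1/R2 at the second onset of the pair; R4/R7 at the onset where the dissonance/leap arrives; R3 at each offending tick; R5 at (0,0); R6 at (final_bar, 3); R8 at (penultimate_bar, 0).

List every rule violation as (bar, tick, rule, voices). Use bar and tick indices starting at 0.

bar 0: v0=C3 v1=C4 downbeat P8
bar 1: v0=A2 v1=A3 downbeat P8
bar 2: v0=G2 v1=C3 downbeat P4
bar 3: v0=B2 v1=B2 downbeat P1
bar 4: v0=G2 v1=G3 downbeat P8
bar 5: v0=B2 v1=E3 downbeat P4
bar 6: v0=C3 v1=C4 downbeat P8
  -> R8 @ bar 5 tick 0 v(0, 1): penult P4 not 3rd/6th
  -> R2 @ bar 6 tick 0 v(0, 1): B2/D3 m3 -> C3/C4 P8 similar
  -> R7 @ bar 6 tick 0 v(1,): D3->C4 leap 10st

(5, 0, R8, (0, 1))
(6, 0, R2, (0, 1))
(6, 0, R7, (1,))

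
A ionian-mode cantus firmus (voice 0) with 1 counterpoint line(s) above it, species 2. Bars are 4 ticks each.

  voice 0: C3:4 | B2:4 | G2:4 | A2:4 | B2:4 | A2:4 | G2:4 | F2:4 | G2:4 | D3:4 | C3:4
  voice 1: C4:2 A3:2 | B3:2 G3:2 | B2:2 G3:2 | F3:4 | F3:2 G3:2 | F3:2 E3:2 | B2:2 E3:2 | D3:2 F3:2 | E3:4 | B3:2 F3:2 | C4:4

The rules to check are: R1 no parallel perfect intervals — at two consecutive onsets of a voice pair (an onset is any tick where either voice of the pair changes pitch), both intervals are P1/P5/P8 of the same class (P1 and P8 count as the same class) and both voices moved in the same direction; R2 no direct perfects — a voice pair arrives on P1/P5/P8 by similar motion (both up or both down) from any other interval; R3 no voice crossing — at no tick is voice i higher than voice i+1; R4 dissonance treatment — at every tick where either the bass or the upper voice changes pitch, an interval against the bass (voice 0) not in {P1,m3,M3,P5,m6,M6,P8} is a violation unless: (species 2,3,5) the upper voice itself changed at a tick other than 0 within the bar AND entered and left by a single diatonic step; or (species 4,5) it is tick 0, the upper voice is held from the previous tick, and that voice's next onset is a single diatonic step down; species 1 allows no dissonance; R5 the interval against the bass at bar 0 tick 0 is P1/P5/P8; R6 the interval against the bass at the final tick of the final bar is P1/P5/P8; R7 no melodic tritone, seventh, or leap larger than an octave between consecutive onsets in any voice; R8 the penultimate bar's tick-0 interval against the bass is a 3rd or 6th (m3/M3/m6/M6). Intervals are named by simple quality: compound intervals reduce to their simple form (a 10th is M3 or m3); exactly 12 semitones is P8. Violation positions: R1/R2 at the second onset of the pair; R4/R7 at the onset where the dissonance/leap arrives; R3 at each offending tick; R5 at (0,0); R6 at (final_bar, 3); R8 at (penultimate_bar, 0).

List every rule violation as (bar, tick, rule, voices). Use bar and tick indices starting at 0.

bar 0: v0=C3 v1=C4 downbeat P8
bar 1: v0=B2 v1=B3 downbeat P8
bar 2: v0=G2 v1=B2 downbeat M3
bar 3: v0=A2 v1=F3 downbeat m6
bar 4: v0=B2 v1=F3 downbeat TT
bar 5: v0=A2 v1=F3 downbeat m6
bar 6: v0=G2 v1=B2 downbeat M3
bar 7: v0=F2 v1=D3 downbeat M6
bar 8: v0=G2 v1=E3 downbeat M6
bar 9: v0=D3 v1=B3 downbeat M6
bar 10: v0=C3 v1=C4 downbeat P8
  -> R4 @ bar 4 tick 0 v(0, 1): B2/F3 TT untreated
  -> R7 @ bar 9 tick 2 v(1,): B3->F3 leap 6st

(4, 0, R4, (0, 1))
(9, 2, R7, (1,))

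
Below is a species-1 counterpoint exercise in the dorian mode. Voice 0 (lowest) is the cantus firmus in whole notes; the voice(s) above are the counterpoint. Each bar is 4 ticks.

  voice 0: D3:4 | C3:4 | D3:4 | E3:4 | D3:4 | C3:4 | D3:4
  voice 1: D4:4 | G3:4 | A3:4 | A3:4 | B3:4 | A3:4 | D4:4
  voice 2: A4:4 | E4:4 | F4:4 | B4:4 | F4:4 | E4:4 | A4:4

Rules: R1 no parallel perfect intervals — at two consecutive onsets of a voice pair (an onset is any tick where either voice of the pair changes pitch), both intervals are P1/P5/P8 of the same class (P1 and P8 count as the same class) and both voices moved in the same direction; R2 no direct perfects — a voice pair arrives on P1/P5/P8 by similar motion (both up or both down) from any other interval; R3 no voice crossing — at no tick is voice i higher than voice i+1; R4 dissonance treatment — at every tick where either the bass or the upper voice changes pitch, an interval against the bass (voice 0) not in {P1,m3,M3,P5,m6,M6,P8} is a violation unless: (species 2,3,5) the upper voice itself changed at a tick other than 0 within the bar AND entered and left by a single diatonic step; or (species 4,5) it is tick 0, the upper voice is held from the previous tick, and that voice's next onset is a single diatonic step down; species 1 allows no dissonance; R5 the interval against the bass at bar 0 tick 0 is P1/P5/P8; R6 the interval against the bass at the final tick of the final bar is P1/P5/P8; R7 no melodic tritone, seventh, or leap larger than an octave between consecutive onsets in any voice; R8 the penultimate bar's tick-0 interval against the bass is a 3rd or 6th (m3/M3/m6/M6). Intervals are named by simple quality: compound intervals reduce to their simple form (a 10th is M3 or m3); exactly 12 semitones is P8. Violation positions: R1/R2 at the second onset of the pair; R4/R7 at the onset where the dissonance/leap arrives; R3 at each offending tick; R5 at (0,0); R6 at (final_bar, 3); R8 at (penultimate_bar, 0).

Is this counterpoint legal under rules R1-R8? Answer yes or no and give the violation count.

No (10 violations)

bar 0: v0=D3 v1=D4 v2=A4 (P5)
bar 1: v0=C3 v1=G3 v2=E4 (M3)
bar 2: v0=D3 v1=A3 v2=F4 (m3)
bar 3: v0=E3 v1=A3 v2=B4 (P5)
bar 4: v0=D3 v1=B3 v2=F4 (m3)
bar 5: v0=C3 v1=A3 v2=E4 (M3)
bar 6: v0=D3 v1=D4 v2=A4 (P5)
  R2 @ bar1.0: D3/D4 P8 -> C3/G3 P5 similar
  R1 @ bar2.0: C3/G3 P5 -> D3/A3 P5 similar
  R2 @ bar3.0: D3/F4 m3 -> E3/B4 P5 similar
  R4 @ bar3.0: E3/A3 P4 untreated
  R7 @ bar3.0: F4->B4 leap 6st
  R7 @ bar4.0: B4->F4 leap 6st
  R2 @ bar5.0: B3/F4 TT -> A3/E4 P5 similar
  R1 @ bar6.0: A3/E4 P5 -> D4/A4 P5 similar
  R2 @ bar6.0: C3/A3 M6 -> D3/D4 P8 similar
  R2 @ bar6.0: C3/E4 M3 -> D3/A4 P5 similar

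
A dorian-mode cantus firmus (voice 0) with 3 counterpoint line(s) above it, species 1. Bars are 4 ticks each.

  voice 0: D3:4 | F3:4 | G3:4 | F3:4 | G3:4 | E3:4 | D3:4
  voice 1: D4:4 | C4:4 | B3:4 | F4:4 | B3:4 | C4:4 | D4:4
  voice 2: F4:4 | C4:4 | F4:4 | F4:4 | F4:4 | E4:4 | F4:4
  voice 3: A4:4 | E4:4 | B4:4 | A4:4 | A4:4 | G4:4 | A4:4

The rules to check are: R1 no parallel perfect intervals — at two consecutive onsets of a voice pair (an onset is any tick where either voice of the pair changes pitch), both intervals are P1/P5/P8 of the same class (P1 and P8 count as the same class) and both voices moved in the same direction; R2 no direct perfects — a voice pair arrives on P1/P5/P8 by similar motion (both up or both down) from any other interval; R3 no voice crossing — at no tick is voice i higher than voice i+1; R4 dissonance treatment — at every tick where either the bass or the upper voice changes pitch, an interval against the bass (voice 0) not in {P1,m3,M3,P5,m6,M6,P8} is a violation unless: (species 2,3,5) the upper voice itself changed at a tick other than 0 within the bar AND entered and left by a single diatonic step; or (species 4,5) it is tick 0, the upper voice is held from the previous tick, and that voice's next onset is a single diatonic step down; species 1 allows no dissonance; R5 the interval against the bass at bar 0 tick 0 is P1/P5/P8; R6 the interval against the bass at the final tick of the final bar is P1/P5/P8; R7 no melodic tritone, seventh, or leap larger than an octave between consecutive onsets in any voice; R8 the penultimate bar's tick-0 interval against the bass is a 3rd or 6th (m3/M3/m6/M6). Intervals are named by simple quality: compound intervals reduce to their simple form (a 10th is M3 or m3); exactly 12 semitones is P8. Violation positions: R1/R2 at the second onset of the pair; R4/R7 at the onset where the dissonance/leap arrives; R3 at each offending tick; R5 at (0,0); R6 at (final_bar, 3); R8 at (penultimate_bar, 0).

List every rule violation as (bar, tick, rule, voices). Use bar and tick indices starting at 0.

(0, 0, R5, (0, 2))
(1, 0, R2, (1, 2))
(1, 0, R4, (0, 3))
(2, 0, R4, (0, 2))
(3, 0, R7, (1,))
(4, 0, R4, (0, 2))
(4, 0, R4, (0, 3))
(4, 0, R7, (1,))
(5, 0, R2, (0, 2))
(5, 0, R8, (0, 2))
(6, 0, R1, (1, 3))
(6, 3, R6, (0, 2))

bar 0: v0=D3 v1=D4 v2=F4 v3=A4 downbeat P5
bar 1: v0=F3 v1=C4 v2=C4 v3=E4 downbeat M7
bar 2: v0=G3 v1=B3 v2=F4 v3=B4 downbeat M3
bar 3: v0=F3 v1=F4 v2=F4 v3=A4 downbeat M3
bar 4: v0=G3 v1=B3 v2=F4 v3=A4 downbeat M2
bar 5: v0=E3 v1=C4 v2=E4 v3=G4 downbeat m3
bar 6: v0=D3 v1=D4 v2=F4 v3=A4 downbeat P5
  -> R5 @ bar 0 tick 0 v(0, 2): opens on m3
  -> R2 @ bar 1 tick 0 v(1, 2): D4/F4 m3 -> C4/C4 P1 similar
  -> R4 @ bar 1 tick 0 v(0, 3): F3/E4 M7 untreated
  -> R4 @ bar 2 tick 0 v(0, 2): G3/F4 m7 untreated
  -> R7 @ bar 3 tick 0 v(1,): B3->F4 leap 6st
  -> R4 @ bar 4 tick 0 v(0, 2): G3/F4 m7 untreated
  -> R4 @ bar 4 tick 0 v(0, 3): G3/A4 M2 untreated
  -> R7 @ bar 4 tick 0 v(1,): F4->B3 leap 6st
  -> R2 @ bar 5 tick 0 v(0, 2): G3/F4 m7 -> E3/E4 P8 similar
  -> R8 @ bar 5 tick 0 v(0, 2): penult P8 not 3rd/6th
  -> R1 @ bar 6 tick 0 v(1, 3): C4/G4 P5 -> D4/A4 P5 similar
  -> R6 @ bar 6 tick 3 v(0, 2): closes on m3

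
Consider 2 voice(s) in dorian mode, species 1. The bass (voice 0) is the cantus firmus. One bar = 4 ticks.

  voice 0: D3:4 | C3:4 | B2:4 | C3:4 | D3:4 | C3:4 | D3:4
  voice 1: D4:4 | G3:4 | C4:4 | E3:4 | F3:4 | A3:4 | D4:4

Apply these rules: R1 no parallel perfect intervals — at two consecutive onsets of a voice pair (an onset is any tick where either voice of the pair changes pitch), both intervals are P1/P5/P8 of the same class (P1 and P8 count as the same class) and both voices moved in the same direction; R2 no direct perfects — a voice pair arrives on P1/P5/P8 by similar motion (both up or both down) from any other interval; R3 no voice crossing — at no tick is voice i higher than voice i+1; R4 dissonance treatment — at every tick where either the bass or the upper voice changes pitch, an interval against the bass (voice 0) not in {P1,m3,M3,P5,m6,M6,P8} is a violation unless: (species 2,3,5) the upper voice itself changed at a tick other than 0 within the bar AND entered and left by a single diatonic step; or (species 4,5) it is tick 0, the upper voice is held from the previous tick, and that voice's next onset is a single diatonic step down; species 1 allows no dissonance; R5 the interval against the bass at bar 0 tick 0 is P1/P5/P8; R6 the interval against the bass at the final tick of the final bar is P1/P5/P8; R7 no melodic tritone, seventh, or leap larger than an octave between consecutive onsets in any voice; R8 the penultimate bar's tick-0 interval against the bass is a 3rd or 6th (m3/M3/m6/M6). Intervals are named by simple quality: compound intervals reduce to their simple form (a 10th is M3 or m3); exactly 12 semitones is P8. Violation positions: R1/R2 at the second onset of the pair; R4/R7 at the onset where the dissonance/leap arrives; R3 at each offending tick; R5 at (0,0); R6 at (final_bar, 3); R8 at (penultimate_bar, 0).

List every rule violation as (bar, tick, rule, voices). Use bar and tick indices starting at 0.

(1, 0, R2, (0, 1))
(2, 0, R4, (0, 1))
(6, 0, R2, (0, 1))

bar 0: v0=D3 v1=D4 downbeat P8
bar 1: v0=C3 v1=G3 downbeat P5
bar 2: v0=B2 v1=C4 downbeat m2
bar 3: v0=C3 v1=E3 downbeat M3
bar 4: v0=D3 v1=F3 downbeat m3
bar 5: v0=C3 v1=A3 downbeat M6
bar 6: v0=D3 v1=D4 downbeat P8
  -> R2 @ bar 1 tick 0 v(0, 1): D3/D4 P8 -> C3/G3 P5 similar
  -> R4 @ bar 2 tick 0 v(0, 1): B2/C4 m2 untreated
  -> R2 @ bar 6 tick 0 v(0, 1): C3/A3 M6 -> D3/D4 P8 similar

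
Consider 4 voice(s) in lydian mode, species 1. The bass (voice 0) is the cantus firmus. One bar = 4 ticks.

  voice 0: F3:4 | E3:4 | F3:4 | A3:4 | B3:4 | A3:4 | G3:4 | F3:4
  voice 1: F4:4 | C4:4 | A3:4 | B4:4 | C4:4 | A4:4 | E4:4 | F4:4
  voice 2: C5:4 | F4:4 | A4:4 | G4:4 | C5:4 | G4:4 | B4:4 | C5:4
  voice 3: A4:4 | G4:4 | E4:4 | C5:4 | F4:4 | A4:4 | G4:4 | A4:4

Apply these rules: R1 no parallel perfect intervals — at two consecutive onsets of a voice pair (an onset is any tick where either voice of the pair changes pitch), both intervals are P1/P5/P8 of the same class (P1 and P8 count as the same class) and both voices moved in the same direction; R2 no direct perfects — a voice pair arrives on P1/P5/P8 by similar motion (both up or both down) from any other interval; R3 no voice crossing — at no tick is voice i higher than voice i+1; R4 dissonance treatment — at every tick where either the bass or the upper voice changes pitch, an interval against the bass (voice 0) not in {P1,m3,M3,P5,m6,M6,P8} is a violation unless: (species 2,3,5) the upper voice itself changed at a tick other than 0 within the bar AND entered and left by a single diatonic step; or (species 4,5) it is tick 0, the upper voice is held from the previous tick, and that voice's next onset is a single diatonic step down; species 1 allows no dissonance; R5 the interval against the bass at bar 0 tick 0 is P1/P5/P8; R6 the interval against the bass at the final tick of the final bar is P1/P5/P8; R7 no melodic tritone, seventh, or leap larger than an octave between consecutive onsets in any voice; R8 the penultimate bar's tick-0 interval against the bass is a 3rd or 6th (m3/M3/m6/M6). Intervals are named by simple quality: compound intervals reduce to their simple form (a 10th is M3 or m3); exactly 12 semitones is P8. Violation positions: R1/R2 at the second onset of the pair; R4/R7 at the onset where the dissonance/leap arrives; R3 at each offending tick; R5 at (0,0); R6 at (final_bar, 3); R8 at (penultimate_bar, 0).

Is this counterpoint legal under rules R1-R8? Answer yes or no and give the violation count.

bar 0: v0=F3 v1=F4 v2=C5 v3=A4 (M3)
bar 1: v0=E3 v1=C4 v2=F4 v3=G4 (m3)
bar 2: v0=F3 v1=A3 v2=A4 v3=E4 (M7)
bar 3: v0=A3 v1=B4 v2=G4 v3=C5 (m3)
bar 4: v0=B3 v1=C4 v2=C5 v3=F4 (TT)
bar 5: v0=A3 v1=A4 v2=G4 v3=A4 (P8)
bar 6: v0=G3 v1=E4 v2=B4 v3=G4 (P8)
bar 7: v0=F3 v1=F4 v2=C5 v3=A4 (M3)
  R3 @ bar0.0: C5 above A4
  R5 @ bar0.0: opens on M3
  R3 @ bar0.1: C5 above A4
  R3 @ bar0.2: C5 above A4
  R3 @ bar0.3: C5 above A4
  R2 @ bar1.0: F4/A4 M3 -> C4/G4 P5 similar
  R4 @ bar1.0: E3/F4 m2 untreated
  R1 @ bar2.0: C4/G4 P5 -> A3/E4 P5 similar
  R3 @ bar2.0: A4 above E4
  R4 @ bar2.0: F3/E4 M7 untreated
  R3 @ bar2.1: A4 above E4
  R3 @ bar2.2: A4 above E4
  R3 @ bar2.3: A4 above E4
  R3 @ bar3.0: B4 above G4
  R4 @ bar3.0: A3/B4 M2 untreated
  R4 @ bar3.0: A3/G4 m7 untreated
  R7 @ bar3.0: A3->B4 leap 14st
  R3 @ bar3.1: B4 above G4
  R3 @ bar3.2: B4 above G4
  R3 @ bar3.3: B4 above G4
  R3 @ bar4.0: C5 above F4
  R4 @ bar4.0: B3/C4 m2 untreated
  R4 @ bar4.0: B3/C5 m2 untreated
  R4 @ bar4.0: B3/F4 TT untreated
  R7 @ bar4.0: B4->C4 leap 11st
  R3 @ bar4.1: C5 above F4
  R3 @ bar4.2: C5 above F4
  R3 @ bar4.3: C5 above F4
  R2 @ bar5.0: C4/F4 P4 -> A4/A4 P1 similar
  R3 @ bar5.0: A4 above G4
  R4 @ bar5.0: A3/G4 m7 untreated
  R3 @ bar5.1: A4 above G4
  R3 @ bar5.2: A4 above G4
  R3 @ bar5.3: A4 above G4
  R1 @ bar6.0: A3/A4 P8 -> G3/G4 P8 similar
  R3 @ bar6.0: B4 above G4
  R8 @ bar6.0: penult P8 not 3rd/6th
  R3 @ bar6.1: B4 above G4
  R3 @ bar6.2: B4 above G4
  R3 @ bar6.3: B4 above G4
  R1 @ bar7.0: E4/B4 P5 -> F4/C5 P5 similar
  R3 @ bar7.0: C5 above A4
  R3 @ bar7.1: C5 above A4
  R3 @ bar7.2: C5 above A4
  R3 @ bar7.3: C5 above A4
  R6 @ bar7.3: closes on M3

No (46 violations)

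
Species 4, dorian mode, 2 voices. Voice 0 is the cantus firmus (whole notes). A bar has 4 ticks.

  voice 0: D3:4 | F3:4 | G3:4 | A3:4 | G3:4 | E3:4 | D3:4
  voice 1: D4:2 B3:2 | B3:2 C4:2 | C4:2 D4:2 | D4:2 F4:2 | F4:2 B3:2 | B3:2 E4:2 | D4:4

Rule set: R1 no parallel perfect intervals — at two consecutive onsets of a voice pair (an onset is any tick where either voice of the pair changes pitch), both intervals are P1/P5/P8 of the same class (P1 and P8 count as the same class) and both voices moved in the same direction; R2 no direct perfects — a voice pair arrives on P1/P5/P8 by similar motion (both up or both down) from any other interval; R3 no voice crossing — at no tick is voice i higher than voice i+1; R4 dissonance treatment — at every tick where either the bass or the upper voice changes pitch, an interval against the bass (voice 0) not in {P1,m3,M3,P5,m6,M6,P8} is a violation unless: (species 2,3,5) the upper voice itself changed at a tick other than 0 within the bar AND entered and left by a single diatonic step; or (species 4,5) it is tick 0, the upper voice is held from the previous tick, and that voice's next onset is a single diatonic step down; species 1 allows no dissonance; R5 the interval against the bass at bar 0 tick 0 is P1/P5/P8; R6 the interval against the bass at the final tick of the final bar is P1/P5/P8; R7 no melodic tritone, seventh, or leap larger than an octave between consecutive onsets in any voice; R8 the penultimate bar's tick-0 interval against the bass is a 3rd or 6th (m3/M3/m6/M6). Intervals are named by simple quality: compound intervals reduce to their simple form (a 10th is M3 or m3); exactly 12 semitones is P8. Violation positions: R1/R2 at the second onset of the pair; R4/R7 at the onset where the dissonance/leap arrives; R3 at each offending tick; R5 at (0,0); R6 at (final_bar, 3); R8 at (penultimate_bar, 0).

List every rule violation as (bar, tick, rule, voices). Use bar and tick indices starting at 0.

bar 0: v0=D3 v1=D4 downbeat P8
bar 1: v0=F3 v1=B3 downbeat TT
bar 2: v0=G3 v1=C4 downbeat P4
bar 3: v0=A3 v1=D4 downbeat P4
bar 4: v0=G3 v1=F4 downbeat m7
bar 5: v0=E3 v1=B3 downbeat P5
bar 6: v0=D3 v1=D4 downbeat P8
  -> R4 @ bar 1 tick 0 v(0, 1): F3/B3 TT untreated
  -> R4 @ bar 2 tick 0 v(0, 1): G3/C4 P4 untreated
  -> R4 @ bar 3 tick 0 v(0, 1): A3/D4 P4 untreated
  -> R4 @ bar 4 tick 0 v(0, 1): G3/F4 m7 untreated
  -> R7 @ bar 4 tick 2 v(1,): F4->B3 leap 6st
  -> R8 @ bar 5 tick 0 v(0, 1): penult P5 not 3rd/6th
  -> R1 @ bar 6 tick 0 v(0, 1): E3/E4 P8 -> D3/D4 P8 similar

(1, 0, R4, (0, 1))
(2, 0, R4, (0, 1))
(3, 0, R4, (0, 1))
(4, 0, R4, (0, 1))
(4, 2, R7, (1,))
(5, 0, R8, (0, 1))
(6, 0, R1, (0, 1))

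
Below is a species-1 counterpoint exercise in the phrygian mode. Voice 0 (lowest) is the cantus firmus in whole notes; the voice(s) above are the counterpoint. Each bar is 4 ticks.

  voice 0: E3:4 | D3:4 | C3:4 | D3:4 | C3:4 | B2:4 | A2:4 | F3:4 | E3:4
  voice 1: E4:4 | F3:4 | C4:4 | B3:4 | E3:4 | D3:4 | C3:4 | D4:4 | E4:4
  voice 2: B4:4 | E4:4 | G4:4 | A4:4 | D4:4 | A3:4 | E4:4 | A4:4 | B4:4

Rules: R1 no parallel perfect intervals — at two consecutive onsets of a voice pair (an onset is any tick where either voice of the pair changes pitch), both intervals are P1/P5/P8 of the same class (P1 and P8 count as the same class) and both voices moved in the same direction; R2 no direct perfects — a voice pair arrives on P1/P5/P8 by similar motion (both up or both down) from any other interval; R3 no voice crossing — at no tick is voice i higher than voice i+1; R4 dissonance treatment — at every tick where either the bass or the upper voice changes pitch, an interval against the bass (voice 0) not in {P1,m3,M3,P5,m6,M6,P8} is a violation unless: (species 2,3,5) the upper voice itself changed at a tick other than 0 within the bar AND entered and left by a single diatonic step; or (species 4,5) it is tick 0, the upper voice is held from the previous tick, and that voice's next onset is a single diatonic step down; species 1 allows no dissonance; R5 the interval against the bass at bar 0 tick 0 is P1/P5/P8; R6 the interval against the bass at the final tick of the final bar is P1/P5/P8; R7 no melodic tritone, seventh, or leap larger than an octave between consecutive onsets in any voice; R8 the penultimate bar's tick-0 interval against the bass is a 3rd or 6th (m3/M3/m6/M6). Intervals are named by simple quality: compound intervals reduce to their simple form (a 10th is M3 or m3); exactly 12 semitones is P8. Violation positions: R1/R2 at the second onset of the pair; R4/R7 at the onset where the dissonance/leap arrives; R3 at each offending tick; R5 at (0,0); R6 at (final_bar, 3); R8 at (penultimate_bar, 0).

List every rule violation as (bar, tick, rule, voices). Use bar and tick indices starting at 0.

(1, 0, R4, (0, 2))
(1, 0, R7, (1,))
(2, 0, R2, (1, 2))
(3, 0, R1, (0, 2))
(4, 0, R4, (0, 2))
(5, 0, R2, (1, 2))
(5, 0, R4, (0, 2))
(7, 0, R2, (1, 2))
(7, 0, R7, (1,))
(8, 0, R1, (1, 2))

bar 0: v0=E3 v1=E4 v2=B4 downbeat P5
bar 1: v0=D3 v1=F3 v2=E4 downbeat M2
bar 2: v0=C3 v1=C4 v2=G4 downbeat P5
bar 3: v0=D3 v1=B3 v2=A4 downbeat P5
bar 4: v0=C3 v1=E3 v2=D4 downbeat M2
bar 5: v0=B2 v1=D3 v2=A3 downbeat m7
bar 6: v0=A2 v1=C3 v2=E4 downbeat P5
bar 7: v0=F3 v1=D4 v2=A4 downbeat M3
bar 8: v0=E3 v1=E4 v2=B4 downbeat P5
  -> R4 @ bar 1 tick 0 v(0, 2): D3/E4 M2 untreated
  -> R7 @ bar 1 tick 0 v(1,): E4->F3 leap 11st
  -> R2 @ bar 2 tick 0 v(1, 2): F3/E4 M7 -> C4/G4 P5 similar
  -> R1 @ bar 3 tick 0 v(0, 2): C3/G4 P5 -> D3/A4 P5 similar
  -> R4 @ bar 4 tick 0 v(0, 2): C3/D4 M2 untreated
  -> R2 @ bar 5 tick 0 v(1, 2): E3/D4 m7 -> D3/A3 P5 similar
  -> R4 @ bar 5 tick 0 v(0, 2): B2/A3 m7 untreated
  -> R2 @ bar 7 tick 0 v(1, 2): C3/E4 M3 -> D4/A4 P5 similar
  -> R7 @ bar 7 tick 0 v(1,): C3->D4 leap 14st
  -> R1 @ bar 8 tick 0 v(1, 2): D4/A4 P5 -> E4/B4 P5 similar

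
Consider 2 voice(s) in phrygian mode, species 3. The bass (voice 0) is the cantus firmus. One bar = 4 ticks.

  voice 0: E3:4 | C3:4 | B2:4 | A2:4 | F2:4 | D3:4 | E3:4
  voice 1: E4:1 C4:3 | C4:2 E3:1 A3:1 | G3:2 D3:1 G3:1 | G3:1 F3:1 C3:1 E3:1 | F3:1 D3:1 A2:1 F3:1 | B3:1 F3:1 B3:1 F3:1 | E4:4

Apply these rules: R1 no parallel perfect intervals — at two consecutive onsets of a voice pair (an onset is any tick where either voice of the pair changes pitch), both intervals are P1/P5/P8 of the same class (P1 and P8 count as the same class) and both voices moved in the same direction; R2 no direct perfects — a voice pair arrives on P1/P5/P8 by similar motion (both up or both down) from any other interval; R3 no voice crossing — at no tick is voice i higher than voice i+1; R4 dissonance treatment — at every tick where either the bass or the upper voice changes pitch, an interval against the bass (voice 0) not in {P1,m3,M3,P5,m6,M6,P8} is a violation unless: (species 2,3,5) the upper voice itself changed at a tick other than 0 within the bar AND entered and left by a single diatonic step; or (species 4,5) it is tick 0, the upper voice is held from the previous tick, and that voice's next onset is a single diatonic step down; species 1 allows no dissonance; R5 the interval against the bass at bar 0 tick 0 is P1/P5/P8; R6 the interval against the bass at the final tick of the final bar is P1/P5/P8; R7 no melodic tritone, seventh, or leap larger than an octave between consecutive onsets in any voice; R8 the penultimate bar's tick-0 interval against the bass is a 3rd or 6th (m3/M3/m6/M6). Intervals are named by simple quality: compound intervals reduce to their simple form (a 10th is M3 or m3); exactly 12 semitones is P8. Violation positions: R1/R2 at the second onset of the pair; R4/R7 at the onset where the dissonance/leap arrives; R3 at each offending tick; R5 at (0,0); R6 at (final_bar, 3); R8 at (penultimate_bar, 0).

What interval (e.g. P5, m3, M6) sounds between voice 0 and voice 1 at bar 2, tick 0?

voice 0=B2 voice 1=G3 -> m6

m6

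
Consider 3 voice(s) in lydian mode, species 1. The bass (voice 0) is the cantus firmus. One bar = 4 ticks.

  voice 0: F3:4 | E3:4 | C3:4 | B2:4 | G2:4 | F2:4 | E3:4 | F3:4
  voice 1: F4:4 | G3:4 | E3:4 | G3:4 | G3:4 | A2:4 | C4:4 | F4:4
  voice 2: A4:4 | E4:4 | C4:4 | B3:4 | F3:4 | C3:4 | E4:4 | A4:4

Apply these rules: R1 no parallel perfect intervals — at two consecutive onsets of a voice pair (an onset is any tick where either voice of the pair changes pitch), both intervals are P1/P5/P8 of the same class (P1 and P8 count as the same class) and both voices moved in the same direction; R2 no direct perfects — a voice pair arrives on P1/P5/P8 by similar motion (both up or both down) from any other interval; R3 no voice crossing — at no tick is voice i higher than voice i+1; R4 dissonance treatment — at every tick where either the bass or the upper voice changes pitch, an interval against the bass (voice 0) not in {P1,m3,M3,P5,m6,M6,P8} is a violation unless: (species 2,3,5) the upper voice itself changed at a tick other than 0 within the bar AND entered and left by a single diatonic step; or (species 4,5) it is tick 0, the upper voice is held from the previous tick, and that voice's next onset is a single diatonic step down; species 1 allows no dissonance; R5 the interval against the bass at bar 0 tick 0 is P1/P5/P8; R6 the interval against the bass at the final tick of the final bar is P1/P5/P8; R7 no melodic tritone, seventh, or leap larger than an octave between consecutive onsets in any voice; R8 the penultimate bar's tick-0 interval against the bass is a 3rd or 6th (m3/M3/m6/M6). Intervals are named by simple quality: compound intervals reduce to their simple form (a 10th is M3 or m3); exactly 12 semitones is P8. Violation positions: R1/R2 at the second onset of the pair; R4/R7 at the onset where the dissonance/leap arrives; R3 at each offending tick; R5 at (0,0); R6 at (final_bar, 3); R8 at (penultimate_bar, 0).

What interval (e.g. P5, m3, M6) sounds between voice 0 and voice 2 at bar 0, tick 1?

voice 0=F3 voice 2=A4 -> M3

M3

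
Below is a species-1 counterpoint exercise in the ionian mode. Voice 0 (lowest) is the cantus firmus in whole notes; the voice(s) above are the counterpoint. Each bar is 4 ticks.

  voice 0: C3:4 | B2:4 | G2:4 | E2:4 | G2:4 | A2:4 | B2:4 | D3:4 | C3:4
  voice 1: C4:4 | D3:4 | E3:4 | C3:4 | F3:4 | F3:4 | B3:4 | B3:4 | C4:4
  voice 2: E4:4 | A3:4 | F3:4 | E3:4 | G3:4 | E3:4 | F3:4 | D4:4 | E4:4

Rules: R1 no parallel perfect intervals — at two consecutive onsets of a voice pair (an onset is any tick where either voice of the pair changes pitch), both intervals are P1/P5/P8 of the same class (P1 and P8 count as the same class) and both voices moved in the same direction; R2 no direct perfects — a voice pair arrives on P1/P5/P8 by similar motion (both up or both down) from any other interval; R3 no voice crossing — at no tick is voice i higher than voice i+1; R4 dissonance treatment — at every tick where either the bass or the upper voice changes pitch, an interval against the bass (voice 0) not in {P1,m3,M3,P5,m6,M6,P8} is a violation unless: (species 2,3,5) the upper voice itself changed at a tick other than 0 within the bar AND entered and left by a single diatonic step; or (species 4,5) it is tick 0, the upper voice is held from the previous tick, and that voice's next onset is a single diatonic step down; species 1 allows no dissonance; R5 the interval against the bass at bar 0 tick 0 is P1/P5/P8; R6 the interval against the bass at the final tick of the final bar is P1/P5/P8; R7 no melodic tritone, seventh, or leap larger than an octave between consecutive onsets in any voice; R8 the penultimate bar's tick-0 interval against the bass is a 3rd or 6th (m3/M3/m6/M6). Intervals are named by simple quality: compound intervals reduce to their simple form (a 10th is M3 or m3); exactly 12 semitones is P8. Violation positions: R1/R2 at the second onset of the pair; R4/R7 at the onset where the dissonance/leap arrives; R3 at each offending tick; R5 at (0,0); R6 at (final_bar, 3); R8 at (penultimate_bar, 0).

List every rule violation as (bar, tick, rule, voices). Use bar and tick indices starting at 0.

bar 0: v0=C3 v1=C4 v2=E4 downbeat M3
bar 1: v0=B2 v1=D3 v2=A3 downbeat m7
bar 2: v0=G2 v1=E3 v2=F3 downbeat m7
bar 3: v0=E2 v1=C3 v2=E3 downbeat P8
bar 4: v0=G2 v1=F3 v2=G3 downbeat P8
bar 5: v0=A2 v1=F3 v2=E3 downbeat P5
bar 6: v0=B2 v1=B3 v2=F3 downbeat TT
bar 7: v0=D3 v1=B3 v2=D4 downbeat P8
bar 8: v0=C3 v1=C4 v2=E4 downbeat M3
  -> R5 @ bar 0 tick 0 v(0, 2): opens on M3
  -> R2 @ bar 1 tick 0 v(1, 2): C4/E4 M3 -> D3/A3 P5 similar
  -> R4 @ bar 1 tick 0 v(0, 2): B2/A3 m7 untreated
  -> R7 @ bar 1 tick 0 v(1,): C4->D3 leap 10st
  -> R4 @ bar 2 tick 0 v(0, 2): G2/F3 m7 untreated
  -> R2 @ bar 3 tick 0 v(0, 2): G2/F3 m7 -> E2/E3 P8 similar
  -> R1 @ bar 4 tick 0 v(0, 2): E2/E3 P8 -> G2/G3 P8 similar
  -> R4 @ bar 4 tick 0 v(0, 1): G2/F3 m7 untreated
  -> R3 @ bar 5 tick 0 v(1, 2): F3 above E3
  -> R3 @ bar 5 tick 1 v(1, 2): F3 above E3
  -> R3 @ bar 5 tick 2 v(1, 2): F3 above E3
  -> R3 @ bar 5 tick 3 v(1, 2): F3 above E3
  -> R2 @ bar 6 tick 0 v(0, 1): A2/F3 m6 -> B2/B3 P8 similar
  -> R3 @ bar 6 tick 0 v(1, 2): B3 above F3
  -> R4 @ bar 6 tick 0 v(0, 2): B2/F3 TT untreated
  -> R7 @ bar 6 tick 0 v(1,): F3->B3 leap 6st
  -> R3 @ bar 6 tick 1 v(1, 2): B3 above F3
  -> R3 @ bar 6 tick 2 v(1, 2): B3 above F3
  -> R3 @ bar 6 tick 3 v(1, 2): B3 above F3
  -> R2 @ bar 7 tick 0 v(0, 2): B2/F3 TT -> D3/D4 P8 similar
  -> R8 @ bar 7 tick 0 v(0, 2): penult P8 not 3rd/6th
  -> R6 @ bar 8 tick 3 v(0, 2): closes on M3

(0, 0, R5, (0, 2))
(1, 0, R2, (1, 2))
(1, 0, R4, (0, 2))
(1, 0, R7, (1,))
(2, 0, R4, (0, 2))
(3, 0, R2, (0, 2))
(4, 0, R1, (0, 2))
(4, 0, R4, (0, 1))
(5, 0, R3, (1, 2))
(5, 1, R3, (1, 2))
(5, 2, R3, (1, 2))
(5, 3, R3, (1, 2))
(6, 0, R2, (0, 1))
(6, 0, R3, (1, 2))
(6, 0, R4, (0, 2))
(6, 0, R7, (1,))
(6, 1, R3, (1, 2))
(6, 2, R3, (1, 2))
(6, 3, R3, (1, 2))
(7, 0, R2, (0, 2))
(7, 0, R8, (0, 2))
(8, 3, R6, (0, 2))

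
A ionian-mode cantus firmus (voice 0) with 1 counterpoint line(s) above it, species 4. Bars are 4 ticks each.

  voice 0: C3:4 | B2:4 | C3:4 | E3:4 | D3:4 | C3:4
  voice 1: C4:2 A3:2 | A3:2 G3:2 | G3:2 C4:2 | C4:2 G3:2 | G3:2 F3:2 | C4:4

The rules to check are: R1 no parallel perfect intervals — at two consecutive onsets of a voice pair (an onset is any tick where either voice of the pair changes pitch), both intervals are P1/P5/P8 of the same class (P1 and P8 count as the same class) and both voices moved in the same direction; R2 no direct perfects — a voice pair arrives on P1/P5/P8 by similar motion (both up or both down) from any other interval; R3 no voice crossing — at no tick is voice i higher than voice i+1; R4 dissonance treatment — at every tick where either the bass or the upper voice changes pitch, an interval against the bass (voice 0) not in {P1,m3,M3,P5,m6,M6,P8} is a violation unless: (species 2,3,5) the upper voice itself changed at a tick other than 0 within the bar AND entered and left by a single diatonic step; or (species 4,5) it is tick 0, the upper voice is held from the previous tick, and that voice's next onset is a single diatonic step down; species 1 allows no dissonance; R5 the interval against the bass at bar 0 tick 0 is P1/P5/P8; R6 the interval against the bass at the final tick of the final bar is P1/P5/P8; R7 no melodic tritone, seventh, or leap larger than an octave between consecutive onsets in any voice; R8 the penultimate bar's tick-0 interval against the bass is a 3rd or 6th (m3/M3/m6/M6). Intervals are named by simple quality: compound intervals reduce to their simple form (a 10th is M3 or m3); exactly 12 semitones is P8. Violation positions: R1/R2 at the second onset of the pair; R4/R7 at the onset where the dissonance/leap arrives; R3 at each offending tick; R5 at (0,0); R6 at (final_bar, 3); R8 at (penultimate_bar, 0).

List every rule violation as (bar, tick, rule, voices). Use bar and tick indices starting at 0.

(4, 0, R8, (0, 1))

bar 0: v0=C3 v1=C4 downbeat P8
bar 1: v0=B2 v1=A3 downbeat m7
bar 2: v0=C3 v1=G3 downbeat P5
bar 3: v0=E3 v1=C4 downbeat m6
bar 4: v0=D3 v1=G3 downbeat P4
bar 5: v0=C3 v1=C4 downbeat P8
  -> R8 @ bar 4 tick 0 v(0, 1): penult P4 not 3rd/6th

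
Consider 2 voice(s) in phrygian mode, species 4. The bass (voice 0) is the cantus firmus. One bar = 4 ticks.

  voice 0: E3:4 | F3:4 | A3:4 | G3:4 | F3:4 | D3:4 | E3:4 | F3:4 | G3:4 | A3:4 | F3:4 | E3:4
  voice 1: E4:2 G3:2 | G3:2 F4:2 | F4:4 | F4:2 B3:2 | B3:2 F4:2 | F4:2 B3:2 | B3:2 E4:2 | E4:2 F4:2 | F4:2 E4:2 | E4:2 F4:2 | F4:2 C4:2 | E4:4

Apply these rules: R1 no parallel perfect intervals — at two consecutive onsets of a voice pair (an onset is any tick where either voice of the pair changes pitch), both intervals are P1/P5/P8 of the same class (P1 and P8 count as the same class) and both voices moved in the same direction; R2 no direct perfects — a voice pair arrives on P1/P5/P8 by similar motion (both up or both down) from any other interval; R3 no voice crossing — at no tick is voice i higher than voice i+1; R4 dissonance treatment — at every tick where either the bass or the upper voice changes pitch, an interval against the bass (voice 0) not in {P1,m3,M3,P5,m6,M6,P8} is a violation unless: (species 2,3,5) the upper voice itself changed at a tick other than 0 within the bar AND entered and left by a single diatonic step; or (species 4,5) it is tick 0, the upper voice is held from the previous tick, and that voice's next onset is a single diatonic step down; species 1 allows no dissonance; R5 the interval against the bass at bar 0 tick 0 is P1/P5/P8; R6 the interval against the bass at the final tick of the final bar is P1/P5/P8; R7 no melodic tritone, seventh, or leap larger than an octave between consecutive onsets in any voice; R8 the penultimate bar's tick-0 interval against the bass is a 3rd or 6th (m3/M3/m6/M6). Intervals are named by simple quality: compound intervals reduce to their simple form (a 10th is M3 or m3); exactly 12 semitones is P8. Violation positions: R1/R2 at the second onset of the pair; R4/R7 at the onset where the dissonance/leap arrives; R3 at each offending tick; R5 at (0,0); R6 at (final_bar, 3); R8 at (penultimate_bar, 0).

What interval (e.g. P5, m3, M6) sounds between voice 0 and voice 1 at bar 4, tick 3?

voice 0=F3 voice 1=F4 -> P8

P8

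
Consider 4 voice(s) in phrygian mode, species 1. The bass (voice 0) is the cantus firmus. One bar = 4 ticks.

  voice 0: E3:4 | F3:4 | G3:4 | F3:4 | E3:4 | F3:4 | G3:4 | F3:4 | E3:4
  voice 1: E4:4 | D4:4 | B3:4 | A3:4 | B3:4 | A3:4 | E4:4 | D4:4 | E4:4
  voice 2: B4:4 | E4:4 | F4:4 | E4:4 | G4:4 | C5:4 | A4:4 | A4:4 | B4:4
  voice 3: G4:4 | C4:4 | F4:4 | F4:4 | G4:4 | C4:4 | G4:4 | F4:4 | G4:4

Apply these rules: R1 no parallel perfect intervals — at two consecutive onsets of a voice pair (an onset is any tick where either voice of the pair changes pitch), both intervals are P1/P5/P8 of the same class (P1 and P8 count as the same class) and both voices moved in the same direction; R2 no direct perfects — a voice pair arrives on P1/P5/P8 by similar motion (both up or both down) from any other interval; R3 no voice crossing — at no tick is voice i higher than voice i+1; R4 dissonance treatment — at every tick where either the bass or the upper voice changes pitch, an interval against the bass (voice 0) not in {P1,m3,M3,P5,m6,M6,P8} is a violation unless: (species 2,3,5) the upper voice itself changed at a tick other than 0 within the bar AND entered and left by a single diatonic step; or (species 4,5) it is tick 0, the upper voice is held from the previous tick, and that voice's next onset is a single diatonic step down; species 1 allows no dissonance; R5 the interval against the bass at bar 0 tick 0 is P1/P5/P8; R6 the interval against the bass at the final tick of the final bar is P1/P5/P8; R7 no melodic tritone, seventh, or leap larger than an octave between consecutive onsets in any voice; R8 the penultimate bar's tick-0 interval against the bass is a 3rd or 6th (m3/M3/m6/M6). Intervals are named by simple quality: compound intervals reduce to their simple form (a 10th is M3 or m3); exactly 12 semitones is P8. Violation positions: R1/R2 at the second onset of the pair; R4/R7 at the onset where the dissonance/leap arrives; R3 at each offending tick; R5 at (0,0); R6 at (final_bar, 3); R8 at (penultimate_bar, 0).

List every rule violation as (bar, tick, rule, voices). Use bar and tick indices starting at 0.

bar 0: v0=E3 v1=E4 v2=B4 v3=G4 downbeat m3
bar 1: v0=F3 v1=D4 v2=E4 v3=C4 downbeat P5
bar 2: v0=G3 v1=B3 v2=F4 v3=F4 downbeat m7
bar 3: v0=F3 v1=A3 v2=E4 v3=F4 downbeat P8
bar 4: v0=E3 v1=B3 v2=G4 v3=G4 downbeat m3
bar 5: v0=F3 v1=A3 v2=C5 v3=C4 downbeat P5
bar 6: v0=G3 v1=E4 v2=A4 v3=G4 downbeat P8
bar 7: v0=F3 v1=D4 v2=A4 v3=F4 downbeat P8
bar 8: v0=E3 v1=E4 v2=B4 v3=G4 downbeat m3
  -> R3 @ bar 0 tick 0 v(2, 3): B4 above G4
  -> R5 @ bar 0 tick 0 v(0, 3): opens on m3
  -> R3 @ bar 0 tick 1 v(2, 3): B4 above G4
  -> R3 @ bar 0 tick 2 v(2, 3): B4 above G4
  -> R3 @ bar 0 tick 3 v(2, 3): B4 above G4
  -> R3 @ bar 1 tick 0 v(2, 3): E4 above C4
  -> R4 @ bar 1 tick 0 v(0, 2): F3/E4 M7 untreated
  -> R3 @ bar 1 tick 1 v(2, 3): E4 above C4
  -> R3 @ bar 1 tick 2 v(2, 3): E4 above C4
  -> R3 @ bar 1 tick 3 v(2, 3): E4 above C4
  -> R2 @ bar 2 tick 0 v(2, 3): E4/C4 M3 -> F4/F4 P1 similar
  -> R4 @ bar 2 tick 0 v(0, 2): G3/F4 m7 untreated
  -> R4 @ bar 2 tick 0 v(0, 3): G3/F4 m7 untreated
  -> R2 @ bar 3 tick 0 v(1, 2): B3/F4 TT -> A3/E4 P5 similar
  -> R4 @ bar 3 tick 0 v(0, 2): F3/E4 M7 untreated
  -> R2 @ bar 4 tick 0 v(2, 3): E4/F4 m2 -> G4/G4 P1 similar
  -> R2 @ bar 5 tick 0 v(0, 2): E3/G4 m3 -> F3/C5 P5 similar
  -> R3 @ bar 5 tick 0 v(2, 3): C5 above C4
  -> R3 @ bar 5 tick 1 v(2, 3): C5 above C4
  -> R3 @ bar 5 tick 2 v(2, 3): C5 above C4
  -> R3 @ bar 5 tick 3 v(2, 3): C5 above C4
  -> R2 @ bar 6 tick 0 v(0, 3): F3/C4 P5 -> G3/G4 P8 similar
  -> R3 @ bar 6 tick 0 v(2, 3): A4 above G4
  -> R4 @ bar 6 tick 0 v(0, 2): G3/A4 M2 untreated
  -> R3 @ bar 6 tick 1 v(2, 3): A4 above G4
  -> R3 @ bar 6 tick 2 v(2, 3): A4 above G4
  -> R3 @ bar 6 tick 3 v(2, 3): A4 above G4
  -> R1 @ bar 7 tick 0 v(0, 3): G3/G4 P8 -> F3/F4 P8 similar
  -> R3 @ bar 7 tick 0 v(2, 3): A4 above F4
  -> R8 @ bar 7 tick 0 v(0, 3): penult P8 not 3rd/6th
  -> R3 @ bar 7 tick 1 v(2, 3): A4 above F4
  -> R3 @ bar 7 tick 2 v(2, 3): A4 above F4
  -> R3 @ bar 7 tick 3 v(2, 3): A4 above F4
  -> R1 @ bar 8 tick 0 v(1, 2): D4/A4 P5 -> E4/B4 P5 similar
  -> R3 @ bar 8 tick 0 v(2, 3): B4 above G4
  -> R3 @ bar 8 tick 1 v(2, 3): B4 above G4
  -> R3 @ bar 8 tick 2 v(2, 3): B4 above G4
  -> R3 @ bar 8 tick 3 v(2, 3): B4 above G4
  -> R6 @ bar 8 tick 3 v(0, 3): closes on m3

(0, 0, R3, (2, 3))
(0, 0, R5, (0, 3))
(0, 1, R3, (2, 3))
(0, 2, R3, (2, 3))
(0, 3, R3, (2, 3))
(1, 0, R3, (2, 3))
(1, 0, R4, (0, 2))
(1, 1, R3, (2, 3))
(1, 2, R3, (2, 3))
(1, 3, R3, (2, 3))
(2, 0, R2, (2, 3))
(2, 0, R4, (0, 2))
(2, 0, R4, (0, 3))
(3, 0, R2, (1, 2))
(3, 0, R4, (0, 2))
(4, 0, R2, (2, 3))
(5, 0, R2, (0, 2))
(5, 0, R3, (2, 3))
(5, 1, R3, (2, 3))
(5, 2, R3, (2, 3))
(5, 3, R3, (2, 3))
(6, 0, R2, (0, 3))
(6, 0, R3, (2, 3))
(6, 0, R4, (0, 2))
(6, 1, R3, (2, 3))
(6, 2, R3, (2, 3))
(6, 3, R3, (2, 3))
(7, 0, R1, (0, 3))
(7, 0, R3, (2, 3))
(7, 0, R8, (0, 3))
(7, 1, R3, (2, 3))
(7, 2, R3, (2, 3))
(7, 3, R3, (2, 3))
(8, 0, R1, (1, 2))
(8, 0, R3, (2, 3))
(8, 1, R3, (2, 3))
(8, 2, R3, (2, 3))
(8, 3, R3, (2, 3))
(8, 3, R6, (0, 3))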